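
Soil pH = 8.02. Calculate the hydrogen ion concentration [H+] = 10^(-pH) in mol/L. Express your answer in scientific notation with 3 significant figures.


Step 1: [H+] = 10^(-pH)
Step 2: [H+] = 10^(-8.02)
Step 3: [H+] = 9.55e-09 mol/L

9.55e-09


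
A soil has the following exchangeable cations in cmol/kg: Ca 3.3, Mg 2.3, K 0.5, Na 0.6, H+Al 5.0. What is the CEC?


Step 1: CEC = Ca + Mg + K + Na + (H+Al)
Step 2: CEC = 3.3 + 2.3 + 0.5 + 0.6 + 5.0
Step 3: CEC = 11.7 cmol/kg

11.7


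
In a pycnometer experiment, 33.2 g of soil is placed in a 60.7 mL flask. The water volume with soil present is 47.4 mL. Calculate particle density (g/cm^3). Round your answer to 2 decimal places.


Step 1: Volume of solids = flask volume - water volume with soil
Step 2: V_solids = 60.7 - 47.4 = 13.3 mL
Step 3: Particle density = mass / V_solids = 33.2 / 13.3 = 2.5 g/cm^3

2.5


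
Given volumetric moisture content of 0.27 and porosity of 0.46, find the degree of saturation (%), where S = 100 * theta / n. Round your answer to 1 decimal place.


Step 1: S = 100 * theta_v / n
Step 2: S = 100 * 0.27 / 0.46
Step 3: S = 58.7%

58.7


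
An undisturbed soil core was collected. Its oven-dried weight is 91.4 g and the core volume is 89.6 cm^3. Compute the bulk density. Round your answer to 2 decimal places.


Step 1: Identify the formula: BD = dry mass / volume
Step 2: Substitute values: BD = 91.4 / 89.6
Step 3: BD = 1.02 g/cm^3

1.02


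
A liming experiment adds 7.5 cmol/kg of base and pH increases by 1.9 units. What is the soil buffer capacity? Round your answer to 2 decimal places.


Step 1: BC = change in base / change in pH
Step 2: BC = 7.5 / 1.9
Step 3: BC = 3.95 cmol/(kg*pH unit)

3.95


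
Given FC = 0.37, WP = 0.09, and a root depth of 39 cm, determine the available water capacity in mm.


Step 1: Available water = (FC - WP) * depth * 10
Step 2: AW = (0.37 - 0.09) * 39 * 10
Step 3: AW = 0.28 * 39 * 10
Step 4: AW = 109.2 mm

109.2


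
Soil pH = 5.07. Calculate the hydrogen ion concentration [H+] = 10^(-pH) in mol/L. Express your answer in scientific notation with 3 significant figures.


Step 1: [H+] = 10^(-pH)
Step 2: [H+] = 10^(-5.07)
Step 3: [H+] = 8.51e-06 mol/L

8.51e-06


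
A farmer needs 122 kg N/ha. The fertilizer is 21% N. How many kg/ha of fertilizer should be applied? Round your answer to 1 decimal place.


Step 1: Fertilizer rate = target N / (N content / 100)
Step 2: Rate = 122 / (21 / 100)
Step 3: Rate = 122 / 0.21
Step 4: Rate = 581.0 kg/ha

581.0


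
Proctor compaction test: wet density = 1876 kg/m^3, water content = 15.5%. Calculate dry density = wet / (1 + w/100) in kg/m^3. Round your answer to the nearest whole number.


Step 1: Dry density = wet density / (1 + w/100)
Step 2: Dry density = 1876 / (1 + 15.5/100)
Step 3: Dry density = 1876 / 1.155
Step 4: Dry density = 1624 kg/m^3

1624


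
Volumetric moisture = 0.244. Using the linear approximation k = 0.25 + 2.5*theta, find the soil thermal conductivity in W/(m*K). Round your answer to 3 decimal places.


Step 1: k = 0.25 + 2.5 * theta
Step 2: k = 0.25 + 2.5 * 0.244
Step 3: k = 0.25 + 0.61
Step 4: k = 0.86 W/(m*K)

0.86


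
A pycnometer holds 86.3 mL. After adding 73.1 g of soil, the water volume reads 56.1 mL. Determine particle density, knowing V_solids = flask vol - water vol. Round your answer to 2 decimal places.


Step 1: Volume of solids = flask volume - water volume with soil
Step 2: V_solids = 86.3 - 56.1 = 30.2 mL
Step 3: Particle density = mass / V_solids = 73.1 / 30.2 = 2.42 g/cm^3

2.42


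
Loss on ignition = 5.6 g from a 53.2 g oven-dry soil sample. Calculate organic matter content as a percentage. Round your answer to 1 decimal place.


Step 1: OM% = 100 * LOI / sample mass
Step 2: OM = 100 * 5.6 / 53.2
Step 3: OM = 10.5%

10.5


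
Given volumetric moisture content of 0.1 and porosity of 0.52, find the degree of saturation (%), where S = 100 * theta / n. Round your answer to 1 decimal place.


Step 1: S = 100 * theta_v / n
Step 2: S = 100 * 0.1 / 0.52
Step 3: S = 19.2%

19.2


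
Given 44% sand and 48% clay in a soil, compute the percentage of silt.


Step 1: sand + silt + clay = 100%
Step 2: silt = 100 - sand - clay
Step 3: silt = 100 - 44 - 48
Step 4: silt = 8%

8


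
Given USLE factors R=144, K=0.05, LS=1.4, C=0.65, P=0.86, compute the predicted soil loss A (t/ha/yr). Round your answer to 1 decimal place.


Step 1: A = R * K * LS * C * P
Step 2: R * K = 144 * 0.05 = 7.2
Step 3: (R*K) * LS = 7.2 * 1.4 = 10.08
Step 4: * C * P = 10.08 * 0.65 * 0.86 = 5.6
Step 5: A = 5.6 t/(ha*yr)

5.6


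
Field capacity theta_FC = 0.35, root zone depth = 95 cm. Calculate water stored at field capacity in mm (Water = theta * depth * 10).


Step 1: Water (mm) = theta_FC * depth (cm) * 10
Step 2: Water = 0.35 * 95 * 10
Step 3: Water = 332.5 mm

332.5


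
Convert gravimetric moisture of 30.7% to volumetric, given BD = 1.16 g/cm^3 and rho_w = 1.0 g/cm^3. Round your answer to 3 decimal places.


Step 1: theta = (w / 100) * BD / rho_w
Step 2: theta = (30.7 / 100) * 1.16 / 1.0
Step 3: theta = 0.307 * 1.16
Step 4: theta = 0.356

0.356


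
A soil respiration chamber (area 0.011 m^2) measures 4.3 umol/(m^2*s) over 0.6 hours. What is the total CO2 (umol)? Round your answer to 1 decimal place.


Step 1: Convert time to seconds: 0.6 hr * 3600 = 2160.0 s
Step 2: Total = flux * area * time_s
Step 3: Total = 4.3 * 0.011 * 2160.0
Step 4: Total = 102.2 umol

102.2


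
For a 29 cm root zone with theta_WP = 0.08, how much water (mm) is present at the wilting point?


Step 1: Water (mm) = theta_WP * depth * 10
Step 2: Water = 0.08 * 29 * 10
Step 3: Water = 23.2 mm

23.2


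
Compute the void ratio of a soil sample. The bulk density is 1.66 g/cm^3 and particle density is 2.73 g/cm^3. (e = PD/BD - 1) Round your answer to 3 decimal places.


Step 1: e = PD / BD - 1
Step 2: e = 2.73 / 1.66 - 1
Step 3: e = 1.64458 - 1
Step 4: e = 0.645

0.645


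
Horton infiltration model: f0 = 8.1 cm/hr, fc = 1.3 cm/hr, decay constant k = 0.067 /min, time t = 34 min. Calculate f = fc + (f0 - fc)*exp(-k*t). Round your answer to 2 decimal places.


Step 1: f = fc + (f0 - fc) * exp(-k * t)
Step 2: exp(-0.067 * 34) = 0.102489
Step 3: f = 1.3 + (8.1 - 1.3) * 0.102489
Step 4: f = 1.3 + 6.8 * 0.102489
Step 5: f = 2.0 cm/hr

2.0


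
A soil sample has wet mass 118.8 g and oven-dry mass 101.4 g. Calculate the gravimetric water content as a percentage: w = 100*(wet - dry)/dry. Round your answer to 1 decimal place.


Step 1: Water mass = wet - dry = 118.8 - 101.4 = 17.4 g
Step 2: w = 100 * water mass / dry mass
Step 3: w = 100 * 17.4 / 101.4 = 17.2%

17.2


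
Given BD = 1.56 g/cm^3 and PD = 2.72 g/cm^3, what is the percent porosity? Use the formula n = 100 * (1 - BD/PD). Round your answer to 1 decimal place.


Step 1: Formula: n = 100 * (1 - BD / PD)
Step 2: n = 100 * (1 - 1.56 / 2.72)
Step 3: n = 100 * (1 - 0.57353)
Step 4: n = 42.6%

42.6


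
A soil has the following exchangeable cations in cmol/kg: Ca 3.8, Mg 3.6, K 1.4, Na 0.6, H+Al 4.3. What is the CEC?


Step 1: CEC = Ca + Mg + K + Na + (H+Al)
Step 2: CEC = 3.8 + 3.6 + 1.4 + 0.6 + 4.3
Step 3: CEC = 13.7 cmol/kg

13.7


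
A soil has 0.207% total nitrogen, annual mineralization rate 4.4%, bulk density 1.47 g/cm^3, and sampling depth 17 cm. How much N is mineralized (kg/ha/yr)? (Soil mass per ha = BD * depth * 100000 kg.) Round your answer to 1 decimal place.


Step 1: Soil mass per ha = BD * depth * 100000 = 1.47 * 17 * 100000 = 2499000 kg
Step 2: Total N pool = soil mass * N%/100 = 2499000 * 0.207/100 = 5172.93 kg/ha
Step 3: N mineralized = N pool * rate%/100 = 5172.93 * 4.4/100 = 227.6 kg/ha/yr

227.6


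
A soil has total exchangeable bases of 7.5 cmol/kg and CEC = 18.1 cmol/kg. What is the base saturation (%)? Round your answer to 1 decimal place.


Step 1: BS = 100 * (sum of bases) / CEC
Step 2: BS = 100 * 7.5 / 18.1
Step 3: BS = 41.4%

41.4


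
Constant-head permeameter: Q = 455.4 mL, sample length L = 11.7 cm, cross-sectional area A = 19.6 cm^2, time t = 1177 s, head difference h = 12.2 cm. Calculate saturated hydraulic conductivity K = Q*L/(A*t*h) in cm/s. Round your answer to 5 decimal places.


Step 1: K = Q * L / (A * t * h)
Step 2: Numerator = 455.4 * 11.7 = 5328.18
Step 3: Denominator = 19.6 * 1177 * 12.2 = 281444.24
Step 4: K = 5328.18 / 281444.24 = 0.01893 cm/s

0.01893


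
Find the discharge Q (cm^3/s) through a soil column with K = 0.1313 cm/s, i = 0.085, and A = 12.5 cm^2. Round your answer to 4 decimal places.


Step 1: Apply Darcy's law: Q = K * i * A
Step 2: Q = 0.1313 * 0.085 * 12.5
Step 3: Q = 0.1395 cm^3/s

0.1395


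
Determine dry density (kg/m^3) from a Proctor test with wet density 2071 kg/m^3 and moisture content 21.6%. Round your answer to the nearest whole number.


Step 1: Dry density = wet density / (1 + w/100)
Step 2: Dry density = 2071 / (1 + 21.6/100)
Step 3: Dry density = 2071 / 1.216
Step 4: Dry density = 1703 kg/m^3

1703


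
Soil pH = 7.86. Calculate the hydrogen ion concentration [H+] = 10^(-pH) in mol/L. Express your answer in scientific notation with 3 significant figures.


Step 1: [H+] = 10^(-pH)
Step 2: [H+] = 10^(-7.86)
Step 3: [H+] = 1.38e-08 mol/L

1.38e-08


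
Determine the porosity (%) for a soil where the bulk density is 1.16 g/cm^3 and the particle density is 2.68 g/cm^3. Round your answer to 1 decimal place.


Step 1: Formula: n = 100 * (1 - BD / PD)
Step 2: n = 100 * (1 - 1.16 / 2.68)
Step 3: n = 100 * (1 - 0.43284)
Step 4: n = 56.7%

56.7


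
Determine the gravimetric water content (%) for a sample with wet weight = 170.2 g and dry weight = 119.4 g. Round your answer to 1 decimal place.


Step 1: Water mass = wet - dry = 170.2 - 119.4 = 50.8 g
Step 2: w = 100 * water mass / dry mass
Step 3: w = 100 * 50.8 / 119.4 = 42.5%

42.5


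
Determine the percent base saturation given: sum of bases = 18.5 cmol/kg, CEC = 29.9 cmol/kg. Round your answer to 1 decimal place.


Step 1: BS = 100 * (sum of bases) / CEC
Step 2: BS = 100 * 18.5 / 29.9
Step 3: BS = 61.9%

61.9


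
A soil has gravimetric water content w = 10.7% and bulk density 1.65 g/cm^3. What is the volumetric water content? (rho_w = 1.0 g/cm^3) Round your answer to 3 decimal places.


Step 1: theta = (w / 100) * BD / rho_w
Step 2: theta = (10.7 / 100) * 1.65 / 1.0
Step 3: theta = 0.107 * 1.65
Step 4: theta = 0.177

0.177


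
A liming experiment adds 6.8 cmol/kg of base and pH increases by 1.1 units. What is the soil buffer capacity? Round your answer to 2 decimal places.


Step 1: BC = change in base / change in pH
Step 2: BC = 6.8 / 1.1
Step 3: BC = 6.18 cmol/(kg*pH unit)

6.18


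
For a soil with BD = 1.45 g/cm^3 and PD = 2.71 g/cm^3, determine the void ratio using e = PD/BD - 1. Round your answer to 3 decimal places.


Step 1: e = PD / BD - 1
Step 2: e = 2.71 / 1.45 - 1
Step 3: e = 1.86897 - 1
Step 4: e = 0.869

0.869


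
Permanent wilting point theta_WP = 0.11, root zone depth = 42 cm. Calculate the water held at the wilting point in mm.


Step 1: Water (mm) = theta_WP * depth * 10
Step 2: Water = 0.11 * 42 * 10
Step 3: Water = 46.2 mm

46.2


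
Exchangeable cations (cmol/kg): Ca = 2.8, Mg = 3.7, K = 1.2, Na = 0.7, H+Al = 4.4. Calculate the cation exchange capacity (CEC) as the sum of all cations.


Step 1: CEC = Ca + Mg + K + Na + (H+Al)
Step 2: CEC = 2.8 + 3.7 + 1.2 + 0.7 + 4.4
Step 3: CEC = 12.8 cmol/kg

12.8


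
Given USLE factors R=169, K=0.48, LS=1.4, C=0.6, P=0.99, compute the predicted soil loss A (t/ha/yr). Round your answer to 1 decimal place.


Step 1: A = R * K * LS * C * P
Step 2: R * K = 169 * 0.48 = 81.12
Step 3: (R*K) * LS = 81.12 * 1.4 = 113.568
Step 4: * C * P = 113.568 * 0.6 * 0.99 = 67.5
Step 5: A = 67.5 t/(ha*yr)

67.5


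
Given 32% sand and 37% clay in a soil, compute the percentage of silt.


Step 1: sand + silt + clay = 100%
Step 2: silt = 100 - sand - clay
Step 3: silt = 100 - 32 - 37
Step 4: silt = 31%

31


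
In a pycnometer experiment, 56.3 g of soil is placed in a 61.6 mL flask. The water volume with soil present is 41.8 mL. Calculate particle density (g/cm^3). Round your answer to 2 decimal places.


Step 1: Volume of solids = flask volume - water volume with soil
Step 2: V_solids = 61.6 - 41.8 = 19.8 mL
Step 3: Particle density = mass / V_solids = 56.3 / 19.8 = 2.84 g/cm^3

2.84


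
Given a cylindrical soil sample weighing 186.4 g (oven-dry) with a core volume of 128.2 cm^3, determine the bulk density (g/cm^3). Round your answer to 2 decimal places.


Step 1: Identify the formula: BD = dry mass / volume
Step 2: Substitute values: BD = 186.4 / 128.2
Step 3: BD = 1.45 g/cm^3

1.45


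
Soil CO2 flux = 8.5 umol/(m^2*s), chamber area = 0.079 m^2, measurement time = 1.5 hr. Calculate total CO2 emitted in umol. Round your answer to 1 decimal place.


Step 1: Convert time to seconds: 1.5 hr * 3600 = 5400.0 s
Step 2: Total = flux * area * time_s
Step 3: Total = 8.5 * 0.079 * 5400.0
Step 4: Total = 3626.1 umol

3626.1


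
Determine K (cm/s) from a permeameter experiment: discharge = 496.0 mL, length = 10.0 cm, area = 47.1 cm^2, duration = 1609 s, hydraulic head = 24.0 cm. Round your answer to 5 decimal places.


Step 1: K = Q * L / (A * t * h)
Step 2: Numerator = 496.0 * 10.0 = 4960.0
Step 3: Denominator = 47.1 * 1609 * 24.0 = 1818813.6
Step 4: K = 4960.0 / 1818813.6 = 0.00273 cm/s

0.00273


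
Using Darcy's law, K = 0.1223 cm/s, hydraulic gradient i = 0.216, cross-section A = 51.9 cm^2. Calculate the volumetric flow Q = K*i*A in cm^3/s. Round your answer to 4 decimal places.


Step 1: Apply Darcy's law: Q = K * i * A
Step 2: Q = 0.1223 * 0.216 * 51.9
Step 3: Q = 1.371 cm^3/s

1.371


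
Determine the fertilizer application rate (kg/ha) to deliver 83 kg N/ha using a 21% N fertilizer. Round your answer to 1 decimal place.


Step 1: Fertilizer rate = target N / (N content / 100)
Step 2: Rate = 83 / (21 / 100)
Step 3: Rate = 83 / 0.21
Step 4: Rate = 395.2 kg/ha

395.2


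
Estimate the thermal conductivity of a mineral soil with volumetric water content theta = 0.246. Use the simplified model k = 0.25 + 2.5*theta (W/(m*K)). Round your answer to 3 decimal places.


Step 1: k = 0.25 + 2.5 * theta
Step 2: k = 0.25 + 2.5 * 0.246
Step 3: k = 0.25 + 0.615
Step 4: k = 0.865 W/(m*K)

0.865


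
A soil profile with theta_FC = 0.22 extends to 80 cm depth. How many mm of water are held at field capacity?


Step 1: Water (mm) = theta_FC * depth (cm) * 10
Step 2: Water = 0.22 * 80 * 10
Step 3: Water = 176.0 mm

176.0


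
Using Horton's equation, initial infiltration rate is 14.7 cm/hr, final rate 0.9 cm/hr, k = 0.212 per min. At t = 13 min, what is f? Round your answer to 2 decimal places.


Step 1: f = fc + (f0 - fc) * exp(-k * t)
Step 2: exp(-0.212 * 13) = 0.063545
Step 3: f = 0.9 + (14.7 - 0.9) * 0.063545
Step 4: f = 0.9 + 13.8 * 0.063545
Step 5: f = 1.78 cm/hr

1.78


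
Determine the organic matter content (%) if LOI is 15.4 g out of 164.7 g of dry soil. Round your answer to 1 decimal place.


Step 1: OM% = 100 * LOI / sample mass
Step 2: OM = 100 * 15.4 / 164.7
Step 3: OM = 9.4%

9.4


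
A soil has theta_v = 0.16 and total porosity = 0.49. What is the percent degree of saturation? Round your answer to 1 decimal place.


Step 1: S = 100 * theta_v / n
Step 2: S = 100 * 0.16 / 0.49
Step 3: S = 32.7%

32.7


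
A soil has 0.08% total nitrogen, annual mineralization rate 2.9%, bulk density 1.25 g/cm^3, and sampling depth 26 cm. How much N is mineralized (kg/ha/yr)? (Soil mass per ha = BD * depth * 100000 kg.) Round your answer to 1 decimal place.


Step 1: Soil mass per ha = BD * depth * 100000 = 1.25 * 26 * 100000 = 3250000 kg
Step 2: Total N pool = soil mass * N%/100 = 3250000 * 0.08/100 = 2600.0 kg/ha
Step 3: N mineralized = N pool * rate%/100 = 2600.0 * 2.9/100 = 75.4 kg/ha/yr

75.4


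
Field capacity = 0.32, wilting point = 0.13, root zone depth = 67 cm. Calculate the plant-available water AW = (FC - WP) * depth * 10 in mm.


Step 1: Available water = (FC - WP) * depth * 10
Step 2: AW = (0.32 - 0.13) * 67 * 10
Step 3: AW = 0.19 * 67 * 10
Step 4: AW = 127.3 mm

127.3


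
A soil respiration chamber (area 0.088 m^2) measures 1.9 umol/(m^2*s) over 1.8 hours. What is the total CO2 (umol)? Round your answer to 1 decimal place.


Step 1: Convert time to seconds: 1.8 hr * 3600 = 6480.0 s
Step 2: Total = flux * area * time_s
Step 3: Total = 1.9 * 0.088 * 6480.0
Step 4: Total = 1083.5 umol

1083.5


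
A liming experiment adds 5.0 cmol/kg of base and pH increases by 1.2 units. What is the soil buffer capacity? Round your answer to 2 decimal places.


Step 1: BC = change in base / change in pH
Step 2: BC = 5.0 / 1.2
Step 3: BC = 4.17 cmol/(kg*pH unit)

4.17


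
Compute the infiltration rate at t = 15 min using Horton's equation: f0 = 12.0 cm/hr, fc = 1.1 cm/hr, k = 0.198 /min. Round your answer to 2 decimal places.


Step 1: f = fc + (f0 - fc) * exp(-k * t)
Step 2: exp(-0.198 * 15) = 0.051303
Step 3: f = 1.1 + (12.0 - 1.1) * 0.051303
Step 4: f = 1.1 + 10.9 * 0.051303
Step 5: f = 1.66 cm/hr

1.66


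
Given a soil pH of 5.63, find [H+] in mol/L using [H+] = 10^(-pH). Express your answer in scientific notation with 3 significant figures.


Step 1: [H+] = 10^(-pH)
Step 2: [H+] = 10^(-5.63)
Step 3: [H+] = 2.34e-06 mol/L

2.34e-06


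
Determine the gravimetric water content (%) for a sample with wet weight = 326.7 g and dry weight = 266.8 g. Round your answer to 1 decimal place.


Step 1: Water mass = wet - dry = 326.7 - 266.8 = 59.9 g
Step 2: w = 100 * water mass / dry mass
Step 3: w = 100 * 59.9 / 266.8 = 22.5%

22.5


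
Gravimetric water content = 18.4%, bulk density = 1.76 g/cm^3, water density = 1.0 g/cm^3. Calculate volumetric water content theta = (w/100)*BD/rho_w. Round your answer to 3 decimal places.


Step 1: theta = (w / 100) * BD / rho_w
Step 2: theta = (18.4 / 100) * 1.76 / 1.0
Step 3: theta = 0.184 * 1.76
Step 4: theta = 0.324

0.324


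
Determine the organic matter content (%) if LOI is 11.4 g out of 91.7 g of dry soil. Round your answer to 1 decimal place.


Step 1: OM% = 100 * LOI / sample mass
Step 2: OM = 100 * 11.4 / 91.7
Step 3: OM = 12.4%

12.4


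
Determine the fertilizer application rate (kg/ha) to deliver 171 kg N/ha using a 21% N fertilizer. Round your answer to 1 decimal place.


Step 1: Fertilizer rate = target N / (N content / 100)
Step 2: Rate = 171 / (21 / 100)
Step 3: Rate = 171 / 0.21
Step 4: Rate = 814.3 kg/ha

814.3


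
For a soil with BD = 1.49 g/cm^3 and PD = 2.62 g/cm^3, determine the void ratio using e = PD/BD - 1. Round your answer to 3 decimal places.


Step 1: e = PD / BD - 1
Step 2: e = 2.62 / 1.49 - 1
Step 3: e = 1.75839 - 1
Step 4: e = 0.758

0.758


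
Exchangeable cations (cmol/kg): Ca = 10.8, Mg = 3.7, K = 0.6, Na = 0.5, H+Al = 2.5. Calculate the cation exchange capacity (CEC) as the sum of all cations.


Step 1: CEC = Ca + Mg + K + Na + (H+Al)
Step 2: CEC = 10.8 + 3.7 + 0.6 + 0.5 + 2.5
Step 3: CEC = 18.1 cmol/kg

18.1


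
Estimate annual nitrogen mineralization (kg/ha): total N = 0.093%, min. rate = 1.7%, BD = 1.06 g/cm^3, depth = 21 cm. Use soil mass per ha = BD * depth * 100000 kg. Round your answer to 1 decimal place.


Step 1: Soil mass per ha = BD * depth * 100000 = 1.06 * 21 * 100000 = 2226000 kg
Step 2: Total N pool = soil mass * N%/100 = 2226000 * 0.093/100 = 2070.18 kg/ha
Step 3: N mineralized = N pool * rate%/100 = 2070.18 * 1.7/100 = 35.2 kg/ha/yr

35.2


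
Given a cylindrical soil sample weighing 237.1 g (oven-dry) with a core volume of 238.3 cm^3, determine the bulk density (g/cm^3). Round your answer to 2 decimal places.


Step 1: Identify the formula: BD = dry mass / volume
Step 2: Substitute values: BD = 237.1 / 238.3
Step 3: BD = 0.99 g/cm^3

0.99


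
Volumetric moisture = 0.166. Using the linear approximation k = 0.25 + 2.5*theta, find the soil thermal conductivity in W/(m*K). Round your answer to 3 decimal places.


Step 1: k = 0.25 + 2.5 * theta
Step 2: k = 0.25 + 2.5 * 0.166
Step 3: k = 0.25 + 0.415
Step 4: k = 0.665 W/(m*K)

0.665


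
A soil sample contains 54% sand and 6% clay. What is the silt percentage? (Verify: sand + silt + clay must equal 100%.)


Step 1: sand + silt + clay = 100%
Step 2: silt = 100 - sand - clay
Step 3: silt = 100 - 54 - 6
Step 4: silt = 40%

40


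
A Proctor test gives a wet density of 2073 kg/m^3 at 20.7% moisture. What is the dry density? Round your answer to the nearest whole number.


Step 1: Dry density = wet density / (1 + w/100)
Step 2: Dry density = 2073 / (1 + 20.7/100)
Step 3: Dry density = 2073 / 1.207
Step 4: Dry density = 1717 kg/m^3

1717


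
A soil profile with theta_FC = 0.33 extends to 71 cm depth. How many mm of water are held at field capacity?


Step 1: Water (mm) = theta_FC * depth (cm) * 10
Step 2: Water = 0.33 * 71 * 10
Step 3: Water = 234.3 mm

234.3


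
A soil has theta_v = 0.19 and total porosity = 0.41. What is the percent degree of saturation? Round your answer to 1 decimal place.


Step 1: S = 100 * theta_v / n
Step 2: S = 100 * 0.19 / 0.41
Step 3: S = 46.3%

46.3


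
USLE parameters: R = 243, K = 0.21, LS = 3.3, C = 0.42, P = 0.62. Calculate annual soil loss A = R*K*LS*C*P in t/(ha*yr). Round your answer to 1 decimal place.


Step 1: A = R * K * LS * C * P
Step 2: R * K = 243 * 0.21 = 51.03
Step 3: (R*K) * LS = 51.03 * 3.3 = 168.399
Step 4: * C * P = 168.399 * 0.42 * 0.62 = 43.9
Step 5: A = 43.9 t/(ha*yr)

43.9


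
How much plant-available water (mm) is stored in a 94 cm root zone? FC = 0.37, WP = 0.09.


Step 1: Available water = (FC - WP) * depth * 10
Step 2: AW = (0.37 - 0.09) * 94 * 10
Step 3: AW = 0.28 * 94 * 10
Step 4: AW = 263.2 mm

263.2


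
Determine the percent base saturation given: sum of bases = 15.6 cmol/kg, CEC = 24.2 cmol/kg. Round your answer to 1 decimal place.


Step 1: BS = 100 * (sum of bases) / CEC
Step 2: BS = 100 * 15.6 / 24.2
Step 3: BS = 64.5%

64.5


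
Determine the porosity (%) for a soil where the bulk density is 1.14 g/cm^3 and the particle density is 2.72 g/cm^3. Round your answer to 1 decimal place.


Step 1: Formula: n = 100 * (1 - BD / PD)
Step 2: n = 100 * (1 - 1.14 / 2.72)
Step 3: n = 100 * (1 - 0.41912)
Step 4: n = 58.1%

58.1


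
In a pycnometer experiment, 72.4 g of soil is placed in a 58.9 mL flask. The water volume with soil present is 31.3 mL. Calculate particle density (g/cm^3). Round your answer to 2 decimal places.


Step 1: Volume of solids = flask volume - water volume with soil
Step 2: V_solids = 58.9 - 31.3 = 27.6 mL
Step 3: Particle density = mass / V_solids = 72.4 / 27.6 = 2.62 g/cm^3

2.62


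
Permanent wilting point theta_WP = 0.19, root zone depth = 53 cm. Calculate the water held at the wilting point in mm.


Step 1: Water (mm) = theta_WP * depth * 10
Step 2: Water = 0.19 * 53 * 10
Step 3: Water = 100.7 mm

100.7


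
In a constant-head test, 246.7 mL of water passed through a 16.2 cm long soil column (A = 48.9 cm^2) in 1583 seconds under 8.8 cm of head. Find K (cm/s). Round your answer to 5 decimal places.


Step 1: K = Q * L / (A * t * h)
Step 2: Numerator = 246.7 * 16.2 = 3996.54
Step 3: Denominator = 48.9 * 1583 * 8.8 = 681196.56
Step 4: K = 3996.54 / 681196.56 = 0.00587 cm/s

0.00587


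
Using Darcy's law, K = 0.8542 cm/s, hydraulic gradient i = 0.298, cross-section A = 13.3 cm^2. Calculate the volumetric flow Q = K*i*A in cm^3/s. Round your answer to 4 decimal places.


Step 1: Apply Darcy's law: Q = K * i * A
Step 2: Q = 0.8542 * 0.298 * 13.3
Step 3: Q = 3.3855 cm^3/s

3.3855


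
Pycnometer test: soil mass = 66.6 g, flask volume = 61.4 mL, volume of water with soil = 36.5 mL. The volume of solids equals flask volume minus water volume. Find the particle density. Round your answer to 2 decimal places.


Step 1: Volume of solids = flask volume - water volume with soil
Step 2: V_solids = 61.4 - 36.5 = 24.9 mL
Step 3: Particle density = mass / V_solids = 66.6 / 24.9 = 2.67 g/cm^3

2.67


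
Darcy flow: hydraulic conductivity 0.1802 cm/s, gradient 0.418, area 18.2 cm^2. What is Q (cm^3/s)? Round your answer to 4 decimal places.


Step 1: Apply Darcy's law: Q = K * i * A
Step 2: Q = 0.1802 * 0.418 * 18.2
Step 3: Q = 1.3709 cm^3/s

1.3709


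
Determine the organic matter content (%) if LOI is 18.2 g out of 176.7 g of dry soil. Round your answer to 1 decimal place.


Step 1: OM% = 100 * LOI / sample mass
Step 2: OM = 100 * 18.2 / 176.7
Step 3: OM = 10.3%

10.3


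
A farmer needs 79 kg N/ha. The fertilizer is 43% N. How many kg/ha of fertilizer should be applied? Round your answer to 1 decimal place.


Step 1: Fertilizer rate = target N / (N content / 100)
Step 2: Rate = 79 / (43 / 100)
Step 3: Rate = 79 / 0.43
Step 4: Rate = 183.7 kg/ha

183.7


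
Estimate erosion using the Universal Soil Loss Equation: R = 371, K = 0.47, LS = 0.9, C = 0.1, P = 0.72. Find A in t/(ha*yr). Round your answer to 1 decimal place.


Step 1: A = R * K * LS * C * P
Step 2: R * K = 371 * 0.47 = 174.37
Step 3: (R*K) * LS = 174.37 * 0.9 = 156.933
Step 4: * C * P = 156.933 * 0.1 * 0.72 = 11.3
Step 5: A = 11.3 t/(ha*yr)

11.3


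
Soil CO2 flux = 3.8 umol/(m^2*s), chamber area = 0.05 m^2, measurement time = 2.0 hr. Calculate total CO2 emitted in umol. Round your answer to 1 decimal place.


Step 1: Convert time to seconds: 2.0 hr * 3600 = 7200.0 s
Step 2: Total = flux * area * time_s
Step 3: Total = 3.8 * 0.05 * 7200.0
Step 4: Total = 1368.0 umol

1368.0


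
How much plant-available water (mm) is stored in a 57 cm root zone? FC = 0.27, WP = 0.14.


Step 1: Available water = (FC - WP) * depth * 10
Step 2: AW = (0.27 - 0.14) * 57 * 10
Step 3: AW = 0.13 * 57 * 10
Step 4: AW = 74.1 mm

74.1


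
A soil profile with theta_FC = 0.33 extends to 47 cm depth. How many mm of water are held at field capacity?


Step 1: Water (mm) = theta_FC * depth (cm) * 10
Step 2: Water = 0.33 * 47 * 10
Step 3: Water = 155.1 mm

155.1


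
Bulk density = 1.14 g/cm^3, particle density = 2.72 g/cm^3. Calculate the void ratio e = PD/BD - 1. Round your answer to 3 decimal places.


Step 1: e = PD / BD - 1
Step 2: e = 2.72 / 1.14 - 1
Step 3: e = 2.38596 - 1
Step 4: e = 1.386

1.386


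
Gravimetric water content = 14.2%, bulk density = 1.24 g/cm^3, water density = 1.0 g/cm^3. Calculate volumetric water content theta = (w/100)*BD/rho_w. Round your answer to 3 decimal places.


Step 1: theta = (w / 100) * BD / rho_w
Step 2: theta = (14.2 / 100) * 1.24 / 1.0
Step 3: theta = 0.142 * 1.24
Step 4: theta = 0.176

0.176


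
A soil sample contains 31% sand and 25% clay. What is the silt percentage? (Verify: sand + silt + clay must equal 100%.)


Step 1: sand + silt + clay = 100%
Step 2: silt = 100 - sand - clay
Step 3: silt = 100 - 31 - 25
Step 4: silt = 44%

44


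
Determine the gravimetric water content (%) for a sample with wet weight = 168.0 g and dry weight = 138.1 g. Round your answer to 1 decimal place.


Step 1: Water mass = wet - dry = 168.0 - 138.1 = 29.9 g
Step 2: w = 100 * water mass / dry mass
Step 3: w = 100 * 29.9 / 138.1 = 21.7%

21.7


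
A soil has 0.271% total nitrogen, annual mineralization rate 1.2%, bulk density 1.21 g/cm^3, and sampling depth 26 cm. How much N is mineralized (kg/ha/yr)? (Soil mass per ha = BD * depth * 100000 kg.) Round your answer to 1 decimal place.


Step 1: Soil mass per ha = BD * depth * 100000 = 1.21 * 26 * 100000 = 3146000 kg
Step 2: Total N pool = soil mass * N%/100 = 3146000 * 0.271/100 = 8525.66 kg/ha
Step 3: N mineralized = N pool * rate%/100 = 8525.66 * 1.2/100 = 102.3 kg/ha/yr

102.3


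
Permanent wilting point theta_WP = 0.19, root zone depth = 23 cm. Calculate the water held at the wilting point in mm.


Step 1: Water (mm) = theta_WP * depth * 10
Step 2: Water = 0.19 * 23 * 10
Step 3: Water = 43.7 mm

43.7


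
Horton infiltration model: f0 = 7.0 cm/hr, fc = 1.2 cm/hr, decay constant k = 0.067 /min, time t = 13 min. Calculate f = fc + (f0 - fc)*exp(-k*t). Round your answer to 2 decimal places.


Step 1: f = fc + (f0 - fc) * exp(-k * t)
Step 2: exp(-0.067 * 13) = 0.418533
Step 3: f = 1.2 + (7.0 - 1.2) * 0.418533
Step 4: f = 1.2 + 5.8 * 0.418533
Step 5: f = 3.63 cm/hr

3.63


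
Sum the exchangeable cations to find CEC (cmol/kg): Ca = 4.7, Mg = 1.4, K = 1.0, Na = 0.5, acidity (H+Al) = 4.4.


Step 1: CEC = Ca + Mg + K + Na + (H+Al)
Step 2: CEC = 4.7 + 1.4 + 1.0 + 0.5 + 4.4
Step 3: CEC = 12.0 cmol/kg

12.0


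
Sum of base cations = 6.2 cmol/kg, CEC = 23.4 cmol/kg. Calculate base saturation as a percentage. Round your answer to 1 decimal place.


Step 1: BS = 100 * (sum of bases) / CEC
Step 2: BS = 100 * 6.2 / 23.4
Step 3: BS = 26.5%

26.5


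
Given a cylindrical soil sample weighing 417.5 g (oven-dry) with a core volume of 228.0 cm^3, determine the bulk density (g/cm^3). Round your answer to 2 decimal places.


Step 1: Identify the formula: BD = dry mass / volume
Step 2: Substitute values: BD = 417.5 / 228.0
Step 3: BD = 1.83 g/cm^3

1.83


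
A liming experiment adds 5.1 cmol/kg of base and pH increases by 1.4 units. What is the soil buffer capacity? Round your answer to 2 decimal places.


Step 1: BC = change in base / change in pH
Step 2: BC = 5.1 / 1.4
Step 3: BC = 3.64 cmol/(kg*pH unit)

3.64


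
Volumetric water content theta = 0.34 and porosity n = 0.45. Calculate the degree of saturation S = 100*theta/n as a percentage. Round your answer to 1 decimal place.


Step 1: S = 100 * theta_v / n
Step 2: S = 100 * 0.34 / 0.45
Step 3: S = 75.6%

75.6


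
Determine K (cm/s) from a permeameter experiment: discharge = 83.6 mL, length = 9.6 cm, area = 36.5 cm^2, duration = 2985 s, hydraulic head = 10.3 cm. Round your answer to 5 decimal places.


Step 1: K = Q * L / (A * t * h)
Step 2: Numerator = 83.6 * 9.6 = 802.56
Step 3: Denominator = 36.5 * 2985 * 10.3 = 1122210.75
Step 4: K = 802.56 / 1122210.75 = 0.00072 cm/s

0.00072


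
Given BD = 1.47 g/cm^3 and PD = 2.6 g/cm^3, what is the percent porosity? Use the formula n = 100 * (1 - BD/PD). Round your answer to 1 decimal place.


Step 1: Formula: n = 100 * (1 - BD / PD)
Step 2: n = 100 * (1 - 1.47 / 2.6)
Step 3: n = 100 * (1 - 0.56538)
Step 4: n = 43.5%

43.5


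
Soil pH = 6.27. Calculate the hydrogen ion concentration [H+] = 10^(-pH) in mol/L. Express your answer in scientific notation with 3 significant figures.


Step 1: [H+] = 10^(-pH)
Step 2: [H+] = 10^(-6.27)
Step 3: [H+] = 5.37e-07 mol/L

5.37e-07


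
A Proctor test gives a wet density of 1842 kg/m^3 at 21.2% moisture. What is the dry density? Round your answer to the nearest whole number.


Step 1: Dry density = wet density / (1 + w/100)
Step 2: Dry density = 1842 / (1 + 21.2/100)
Step 3: Dry density = 1842 / 1.212
Step 4: Dry density = 1520 kg/m^3

1520


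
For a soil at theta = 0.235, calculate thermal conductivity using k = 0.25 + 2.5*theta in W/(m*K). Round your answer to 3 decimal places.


Step 1: k = 0.25 + 2.5 * theta
Step 2: k = 0.25 + 2.5 * 0.235
Step 3: k = 0.25 + 0.588
Step 4: k = 0.838 W/(m*K)

0.838


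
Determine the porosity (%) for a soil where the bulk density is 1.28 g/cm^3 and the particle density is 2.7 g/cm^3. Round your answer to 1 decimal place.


Step 1: Formula: n = 100 * (1 - BD / PD)
Step 2: n = 100 * (1 - 1.28 / 2.7)
Step 3: n = 100 * (1 - 0.47407)
Step 4: n = 52.6%

52.6


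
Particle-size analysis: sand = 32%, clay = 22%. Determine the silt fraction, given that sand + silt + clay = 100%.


Step 1: sand + silt + clay = 100%
Step 2: silt = 100 - sand - clay
Step 3: silt = 100 - 32 - 22
Step 4: silt = 46%

46


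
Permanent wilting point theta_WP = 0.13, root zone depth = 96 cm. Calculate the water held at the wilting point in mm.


Step 1: Water (mm) = theta_WP * depth * 10
Step 2: Water = 0.13 * 96 * 10
Step 3: Water = 124.8 mm

124.8


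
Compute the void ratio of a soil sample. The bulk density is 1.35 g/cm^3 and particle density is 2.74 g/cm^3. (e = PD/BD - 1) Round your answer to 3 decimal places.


Step 1: e = PD / BD - 1
Step 2: e = 2.74 / 1.35 - 1
Step 3: e = 2.02963 - 1
Step 4: e = 1.03

1.03


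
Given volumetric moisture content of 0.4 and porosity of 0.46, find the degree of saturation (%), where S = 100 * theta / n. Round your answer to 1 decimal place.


Step 1: S = 100 * theta_v / n
Step 2: S = 100 * 0.4 / 0.46
Step 3: S = 87.0%

87.0


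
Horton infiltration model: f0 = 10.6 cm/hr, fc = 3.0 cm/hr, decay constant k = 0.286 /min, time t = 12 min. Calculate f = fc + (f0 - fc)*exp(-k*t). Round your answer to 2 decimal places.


Step 1: f = fc + (f0 - fc) * exp(-k * t)
Step 2: exp(-0.286 * 12) = 0.032322
Step 3: f = 3.0 + (10.6 - 3.0) * 0.032322
Step 4: f = 3.0 + 7.6 * 0.032322
Step 5: f = 3.25 cm/hr

3.25


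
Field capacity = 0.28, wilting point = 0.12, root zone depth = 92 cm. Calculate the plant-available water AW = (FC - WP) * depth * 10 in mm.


Step 1: Available water = (FC - WP) * depth * 10
Step 2: AW = (0.28 - 0.12) * 92 * 10
Step 3: AW = 0.16 * 92 * 10
Step 4: AW = 147.2 mm

147.2


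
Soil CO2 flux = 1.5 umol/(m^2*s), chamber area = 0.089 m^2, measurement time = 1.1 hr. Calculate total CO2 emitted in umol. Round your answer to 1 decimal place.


Step 1: Convert time to seconds: 1.1 hr * 3600 = 3960.0 s
Step 2: Total = flux * area * time_s
Step 3: Total = 1.5 * 0.089 * 3960.0
Step 4: Total = 528.7 umol

528.7


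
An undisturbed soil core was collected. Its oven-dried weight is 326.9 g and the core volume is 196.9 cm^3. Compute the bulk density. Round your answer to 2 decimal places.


Step 1: Identify the formula: BD = dry mass / volume
Step 2: Substitute values: BD = 326.9 / 196.9
Step 3: BD = 1.66 g/cm^3

1.66


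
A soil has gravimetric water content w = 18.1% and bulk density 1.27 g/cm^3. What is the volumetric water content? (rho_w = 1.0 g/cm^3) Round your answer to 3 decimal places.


Step 1: theta = (w / 100) * BD / rho_w
Step 2: theta = (18.1 / 100) * 1.27 / 1.0
Step 3: theta = 0.181 * 1.27
Step 4: theta = 0.23

0.23


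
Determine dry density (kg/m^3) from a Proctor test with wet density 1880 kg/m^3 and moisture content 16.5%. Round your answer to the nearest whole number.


Step 1: Dry density = wet density / (1 + w/100)
Step 2: Dry density = 1880 / (1 + 16.5/100)
Step 3: Dry density = 1880 / 1.165
Step 4: Dry density = 1614 kg/m^3

1614


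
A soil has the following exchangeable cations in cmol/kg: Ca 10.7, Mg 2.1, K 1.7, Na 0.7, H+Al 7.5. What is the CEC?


Step 1: CEC = Ca + Mg + K + Na + (H+Al)
Step 2: CEC = 10.7 + 2.1 + 1.7 + 0.7 + 7.5
Step 3: CEC = 22.7 cmol/kg

22.7


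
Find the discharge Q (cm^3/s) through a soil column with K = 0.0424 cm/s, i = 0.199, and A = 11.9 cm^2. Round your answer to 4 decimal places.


Step 1: Apply Darcy's law: Q = K * i * A
Step 2: Q = 0.0424 * 0.199 * 11.9
Step 3: Q = 0.1004 cm^3/s

0.1004


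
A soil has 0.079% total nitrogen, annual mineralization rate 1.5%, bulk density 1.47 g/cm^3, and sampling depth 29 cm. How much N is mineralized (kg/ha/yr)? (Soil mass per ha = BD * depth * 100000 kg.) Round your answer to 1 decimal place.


Step 1: Soil mass per ha = BD * depth * 100000 = 1.47 * 29 * 100000 = 4263000 kg
Step 2: Total N pool = soil mass * N%/100 = 4263000 * 0.079/100 = 3367.77 kg/ha
Step 3: N mineralized = N pool * rate%/100 = 3367.77 * 1.5/100 = 50.5 kg/ha/yr

50.5


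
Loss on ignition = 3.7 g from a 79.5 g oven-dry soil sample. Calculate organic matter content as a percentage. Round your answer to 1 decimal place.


Step 1: OM% = 100 * LOI / sample mass
Step 2: OM = 100 * 3.7 / 79.5
Step 3: OM = 4.7%

4.7


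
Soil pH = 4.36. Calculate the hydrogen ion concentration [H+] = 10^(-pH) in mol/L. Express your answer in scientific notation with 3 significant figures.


Step 1: [H+] = 10^(-pH)
Step 2: [H+] = 10^(-4.36)
Step 3: [H+] = 4.37e-05 mol/L

4.37e-05


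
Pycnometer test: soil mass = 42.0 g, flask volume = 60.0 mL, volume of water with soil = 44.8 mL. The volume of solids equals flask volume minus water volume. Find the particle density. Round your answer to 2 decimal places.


Step 1: Volume of solids = flask volume - water volume with soil
Step 2: V_solids = 60.0 - 44.8 = 15.2 mL
Step 3: Particle density = mass / V_solids = 42.0 / 15.2 = 2.76 g/cm^3

2.76


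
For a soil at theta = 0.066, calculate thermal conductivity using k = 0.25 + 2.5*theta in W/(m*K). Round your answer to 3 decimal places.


Step 1: k = 0.25 + 2.5 * theta
Step 2: k = 0.25 + 2.5 * 0.066
Step 3: k = 0.25 + 0.165
Step 4: k = 0.415 W/(m*K)

0.415


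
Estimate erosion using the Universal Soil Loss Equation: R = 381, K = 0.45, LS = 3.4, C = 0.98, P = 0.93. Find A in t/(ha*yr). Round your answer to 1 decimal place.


Step 1: A = R * K * LS * C * P
Step 2: R * K = 381 * 0.45 = 171.45
Step 3: (R*K) * LS = 171.45 * 3.4 = 582.93
Step 4: * C * P = 582.93 * 0.98 * 0.93 = 531.3
Step 5: A = 531.3 t/(ha*yr)

531.3


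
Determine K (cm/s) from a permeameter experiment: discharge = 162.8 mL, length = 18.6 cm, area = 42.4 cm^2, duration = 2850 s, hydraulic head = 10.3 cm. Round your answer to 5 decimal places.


Step 1: K = Q * L / (A * t * h)
Step 2: Numerator = 162.8 * 18.6 = 3028.08
Step 3: Denominator = 42.4 * 2850 * 10.3 = 1244652.0
Step 4: K = 3028.08 / 1244652.0 = 0.00243 cm/s

0.00243


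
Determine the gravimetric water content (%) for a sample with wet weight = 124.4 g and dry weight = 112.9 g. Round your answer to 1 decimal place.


Step 1: Water mass = wet - dry = 124.4 - 112.9 = 11.5 g
Step 2: w = 100 * water mass / dry mass
Step 3: w = 100 * 11.5 / 112.9 = 10.2%

10.2


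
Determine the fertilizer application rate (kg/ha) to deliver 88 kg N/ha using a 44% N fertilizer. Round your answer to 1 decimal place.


Step 1: Fertilizer rate = target N / (N content / 100)
Step 2: Rate = 88 / (44 / 100)
Step 3: Rate = 88 / 0.44
Step 4: Rate = 200.0 kg/ha

200.0


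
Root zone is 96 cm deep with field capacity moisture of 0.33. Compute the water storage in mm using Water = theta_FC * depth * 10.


Step 1: Water (mm) = theta_FC * depth (cm) * 10
Step 2: Water = 0.33 * 96 * 10
Step 3: Water = 316.8 mm

316.8


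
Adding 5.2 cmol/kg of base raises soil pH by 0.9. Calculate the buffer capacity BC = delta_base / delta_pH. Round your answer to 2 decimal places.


Step 1: BC = change in base / change in pH
Step 2: BC = 5.2 / 0.9
Step 3: BC = 5.78 cmol/(kg*pH unit)

5.78


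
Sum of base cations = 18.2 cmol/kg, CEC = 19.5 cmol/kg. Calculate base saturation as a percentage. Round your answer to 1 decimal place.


Step 1: BS = 100 * (sum of bases) / CEC
Step 2: BS = 100 * 18.2 / 19.5
Step 3: BS = 93.3%

93.3


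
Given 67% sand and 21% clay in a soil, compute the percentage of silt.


Step 1: sand + silt + clay = 100%
Step 2: silt = 100 - sand - clay
Step 3: silt = 100 - 67 - 21
Step 4: silt = 12%

12


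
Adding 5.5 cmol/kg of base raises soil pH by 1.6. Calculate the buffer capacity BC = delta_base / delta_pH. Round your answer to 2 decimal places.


Step 1: BC = change in base / change in pH
Step 2: BC = 5.5 / 1.6
Step 3: BC = 3.44 cmol/(kg*pH unit)

3.44


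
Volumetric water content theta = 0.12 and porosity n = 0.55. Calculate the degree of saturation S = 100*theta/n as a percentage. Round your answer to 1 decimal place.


Step 1: S = 100 * theta_v / n
Step 2: S = 100 * 0.12 / 0.55
Step 3: S = 21.8%

21.8


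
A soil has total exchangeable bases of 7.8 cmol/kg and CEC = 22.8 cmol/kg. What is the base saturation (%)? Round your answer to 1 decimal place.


Step 1: BS = 100 * (sum of bases) / CEC
Step 2: BS = 100 * 7.8 / 22.8
Step 3: BS = 34.2%

34.2


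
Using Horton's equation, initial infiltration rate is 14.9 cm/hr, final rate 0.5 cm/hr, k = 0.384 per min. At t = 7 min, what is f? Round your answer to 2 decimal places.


Step 1: f = fc + (f0 - fc) * exp(-k * t)
Step 2: exp(-0.384 * 7) = 0.068017
Step 3: f = 0.5 + (14.9 - 0.5) * 0.068017
Step 4: f = 0.5 + 14.4 * 0.068017
Step 5: f = 1.48 cm/hr

1.48
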